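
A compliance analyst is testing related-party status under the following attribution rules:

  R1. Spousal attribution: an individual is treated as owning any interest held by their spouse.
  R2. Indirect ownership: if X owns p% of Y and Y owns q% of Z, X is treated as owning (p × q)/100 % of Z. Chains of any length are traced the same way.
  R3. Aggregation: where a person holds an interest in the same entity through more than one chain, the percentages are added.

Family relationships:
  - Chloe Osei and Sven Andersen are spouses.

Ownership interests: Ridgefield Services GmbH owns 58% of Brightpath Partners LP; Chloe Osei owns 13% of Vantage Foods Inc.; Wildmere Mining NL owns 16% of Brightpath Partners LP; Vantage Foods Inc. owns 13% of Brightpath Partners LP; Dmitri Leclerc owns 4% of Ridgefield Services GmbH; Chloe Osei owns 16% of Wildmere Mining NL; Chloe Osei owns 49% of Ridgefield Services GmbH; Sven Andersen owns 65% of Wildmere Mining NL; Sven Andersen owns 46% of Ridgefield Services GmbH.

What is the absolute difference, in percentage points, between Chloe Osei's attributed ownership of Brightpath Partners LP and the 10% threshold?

59.75

By spousal attribution (R1), Chloe Osei is treated as also owning Sven Andersen's interest in Wildmere Mining NL, giving 16% + 65% = 81%.
By spousal attribution (R1), Chloe Osei is treated as also owning Sven Andersen's interest in Ridgefield Services GmbH, giving 49% + 46% = 95%.
Chain via Vantage Foods Inc. (R2): 13% × 13% = 1.69% of Brightpath Partners LP.
Chain via Wildmere Mining NL (R2): 81% × 16% = 12.96% of Brightpath Partners LP.
Chain via Ridgefield Services GmbH (R2): 95% × 58% = 55.1% of Brightpath Partners LP.
Aggregating (R3): 1.69% + 12.96% + 55.1% = 69.75%.
69.75% exceeds the 10% threshold by 59.75 percentage points.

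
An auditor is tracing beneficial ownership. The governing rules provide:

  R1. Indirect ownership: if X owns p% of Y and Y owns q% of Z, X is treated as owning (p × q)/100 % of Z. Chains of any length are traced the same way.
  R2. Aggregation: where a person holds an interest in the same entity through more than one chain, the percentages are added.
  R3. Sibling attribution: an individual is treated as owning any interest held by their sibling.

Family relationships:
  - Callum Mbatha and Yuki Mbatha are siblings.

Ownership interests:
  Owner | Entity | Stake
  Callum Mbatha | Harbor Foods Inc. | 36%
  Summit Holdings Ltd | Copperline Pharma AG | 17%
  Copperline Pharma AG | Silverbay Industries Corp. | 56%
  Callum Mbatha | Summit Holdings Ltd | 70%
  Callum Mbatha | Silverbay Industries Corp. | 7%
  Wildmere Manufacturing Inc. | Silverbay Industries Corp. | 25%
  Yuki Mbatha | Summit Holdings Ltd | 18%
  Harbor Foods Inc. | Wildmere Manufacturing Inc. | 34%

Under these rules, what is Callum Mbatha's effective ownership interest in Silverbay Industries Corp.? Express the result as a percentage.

By sibling attribution (R3), Callum Mbatha is treated as also owning Yuki Mbatha's interest in Summit Holdings Ltd, giving 70% + 18% = 88%.
Chain via Summit Holdings Ltd → Copperline Pharma AG (R1): 88% × 17% × 56% = 8.3776% of Silverbay Industries Corp.
Chain via Harbor Foods Inc. → Wildmere Manufacturing Inc. (R1): 36% × 34% × 25% = 3.06% of Silverbay Industries Corp.
Direct interest in Silverbay Industries Corp: 7%.
Aggregating (R2): 8.3776% + 3.06% + 7% = 18.4376%.

18.4376%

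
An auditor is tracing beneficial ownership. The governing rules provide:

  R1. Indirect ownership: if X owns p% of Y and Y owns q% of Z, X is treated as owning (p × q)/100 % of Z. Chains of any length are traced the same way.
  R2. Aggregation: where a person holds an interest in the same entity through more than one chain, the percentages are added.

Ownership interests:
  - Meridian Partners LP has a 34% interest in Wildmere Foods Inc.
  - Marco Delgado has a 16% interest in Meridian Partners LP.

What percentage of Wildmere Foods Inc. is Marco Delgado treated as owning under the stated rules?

5.44%

Chain via Meridian Partners LP (R1): 16% × 34% = 5.44% of Wildmere Foods Inc.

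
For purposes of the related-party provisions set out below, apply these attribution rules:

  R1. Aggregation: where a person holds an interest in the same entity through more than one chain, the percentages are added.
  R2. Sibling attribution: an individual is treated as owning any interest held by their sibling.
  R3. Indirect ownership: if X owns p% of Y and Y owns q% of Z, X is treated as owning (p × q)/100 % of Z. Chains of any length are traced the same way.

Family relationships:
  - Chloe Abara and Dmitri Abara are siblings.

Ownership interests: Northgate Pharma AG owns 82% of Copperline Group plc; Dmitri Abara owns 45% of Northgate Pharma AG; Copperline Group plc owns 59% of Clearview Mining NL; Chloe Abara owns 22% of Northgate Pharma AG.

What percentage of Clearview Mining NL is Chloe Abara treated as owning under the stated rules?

32.4146%

By sibling attribution (R2), Chloe Abara is treated as also owning Dmitri Abara's interest in Northgate Pharma AG, giving 22% + 45% = 67%.
Chain via Northgate Pharma AG → Copperline Group plc (R3): 67% × 82% × 59% = 32.4146% of Clearview Mining NL.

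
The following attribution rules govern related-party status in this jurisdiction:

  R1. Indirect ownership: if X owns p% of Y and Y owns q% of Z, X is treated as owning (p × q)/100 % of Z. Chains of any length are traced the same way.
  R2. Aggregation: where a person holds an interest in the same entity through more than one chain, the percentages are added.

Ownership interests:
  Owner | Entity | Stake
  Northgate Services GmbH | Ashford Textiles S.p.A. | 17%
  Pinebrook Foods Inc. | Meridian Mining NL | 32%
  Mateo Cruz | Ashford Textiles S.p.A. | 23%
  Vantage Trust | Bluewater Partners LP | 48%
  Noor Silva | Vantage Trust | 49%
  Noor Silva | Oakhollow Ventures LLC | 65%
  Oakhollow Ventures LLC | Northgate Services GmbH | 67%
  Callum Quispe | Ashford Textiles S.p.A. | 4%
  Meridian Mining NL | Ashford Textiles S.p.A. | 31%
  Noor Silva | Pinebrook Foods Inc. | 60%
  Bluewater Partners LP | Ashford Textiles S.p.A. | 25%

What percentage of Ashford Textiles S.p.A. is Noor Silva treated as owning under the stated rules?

19.2355%

Chain via Pinebrook Foods Inc. → Meridian Mining NL (R1): 60% × 32% × 31% = 5.952% of Ashford Textiles S.p.A.
Chain via Vantage Trust → Bluewater Partners LP (R1): 49% × 48% × 25% = 5.88% of Ashford Textiles S.p.A.
Chain via Oakhollow Ventures LLC → Northgate Services GmbH (R1): 65% × 67% × 17% = 7.4035% of Ashford Textiles S.p.A.
Aggregating (R2): 5.952% + 5.88% + 7.4035% = 19.2355%.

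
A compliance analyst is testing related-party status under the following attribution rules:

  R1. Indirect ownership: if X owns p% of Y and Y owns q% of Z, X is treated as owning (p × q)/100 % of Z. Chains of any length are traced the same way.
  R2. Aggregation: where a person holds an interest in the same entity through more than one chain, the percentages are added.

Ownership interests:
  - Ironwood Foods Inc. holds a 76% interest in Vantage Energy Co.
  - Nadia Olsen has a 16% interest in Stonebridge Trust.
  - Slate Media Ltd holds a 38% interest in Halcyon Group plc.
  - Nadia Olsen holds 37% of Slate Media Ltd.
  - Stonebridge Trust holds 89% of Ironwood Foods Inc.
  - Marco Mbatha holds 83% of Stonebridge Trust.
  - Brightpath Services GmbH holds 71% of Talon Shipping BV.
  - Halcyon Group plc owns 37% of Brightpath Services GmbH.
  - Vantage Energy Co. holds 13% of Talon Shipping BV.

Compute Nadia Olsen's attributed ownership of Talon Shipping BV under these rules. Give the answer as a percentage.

5.100474%

Chain via Slate Media Ltd → Halcyon Group plc → Brightpath Services GmbH (R1): 37% × 38% × 37% × 71% = 3.693562% of Talon Shipping BV.
Chain via Stonebridge Trust → Ironwood Foods Inc. → Vantage Energy Co. (R1): 16% × 89% × 76% × 13% = 1.406912% of Talon Shipping BV.
Aggregating (R2): 3.693562% + 1.406912% = 5.100474%.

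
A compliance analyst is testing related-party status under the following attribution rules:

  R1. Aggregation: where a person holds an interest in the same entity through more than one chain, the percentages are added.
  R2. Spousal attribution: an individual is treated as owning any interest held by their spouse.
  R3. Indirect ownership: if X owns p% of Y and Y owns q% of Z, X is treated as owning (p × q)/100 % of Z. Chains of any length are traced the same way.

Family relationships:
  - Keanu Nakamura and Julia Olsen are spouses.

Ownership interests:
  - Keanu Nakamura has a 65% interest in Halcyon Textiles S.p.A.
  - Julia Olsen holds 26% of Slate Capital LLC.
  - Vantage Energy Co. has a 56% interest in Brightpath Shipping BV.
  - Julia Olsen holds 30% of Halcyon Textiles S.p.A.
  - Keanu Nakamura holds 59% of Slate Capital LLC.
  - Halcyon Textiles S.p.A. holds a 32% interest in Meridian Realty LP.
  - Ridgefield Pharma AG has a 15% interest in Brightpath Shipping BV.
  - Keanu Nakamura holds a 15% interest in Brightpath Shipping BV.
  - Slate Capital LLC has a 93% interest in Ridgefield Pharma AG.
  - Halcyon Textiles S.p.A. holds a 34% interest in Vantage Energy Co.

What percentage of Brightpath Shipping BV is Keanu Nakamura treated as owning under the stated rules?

44.9455%

By spousal attribution (R2), Keanu Nakamura is treated as also owning Julia Olsen's interest in Halcyon Textiles S.p.A, giving 65% + 30% = 95%.
By spousal attribution (R2), Keanu Nakamura is treated as also owning Julia Olsen's interest in Slate Capital LLC, giving 59% + 26% = 85%.
Chain via Halcyon Textiles S.p.A. → Vantage Energy Co. (R3): 95% × 34% × 56% = 18.088% of Brightpath Shipping BV.
Chain via Slate Capital LLC → Ridgefield Pharma AG (R3): 85% × 93% × 15% = 11.8575% of Brightpath Shipping BV.
Direct interest in Brightpath Shipping BV: 15%.
Aggregating (R1): 18.088% + 11.8575% + 15% = 44.9455%.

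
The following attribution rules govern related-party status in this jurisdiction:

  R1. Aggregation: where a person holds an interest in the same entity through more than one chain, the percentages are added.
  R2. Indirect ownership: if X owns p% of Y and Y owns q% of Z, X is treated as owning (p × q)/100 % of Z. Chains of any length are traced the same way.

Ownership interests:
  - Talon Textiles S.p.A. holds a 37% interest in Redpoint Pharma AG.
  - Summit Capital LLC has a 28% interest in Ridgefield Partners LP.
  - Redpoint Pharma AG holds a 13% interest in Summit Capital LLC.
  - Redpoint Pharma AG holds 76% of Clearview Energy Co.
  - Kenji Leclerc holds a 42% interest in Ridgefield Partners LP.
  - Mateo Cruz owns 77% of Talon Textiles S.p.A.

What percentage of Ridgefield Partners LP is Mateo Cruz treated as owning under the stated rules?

1.037036%

Chain via Talon Textiles S.p.A. → Redpoint Pharma AG → Summit Capital LLC (R2): 77% × 37% × 13% × 28% = 1.037036% of Ridgefield Partners LP.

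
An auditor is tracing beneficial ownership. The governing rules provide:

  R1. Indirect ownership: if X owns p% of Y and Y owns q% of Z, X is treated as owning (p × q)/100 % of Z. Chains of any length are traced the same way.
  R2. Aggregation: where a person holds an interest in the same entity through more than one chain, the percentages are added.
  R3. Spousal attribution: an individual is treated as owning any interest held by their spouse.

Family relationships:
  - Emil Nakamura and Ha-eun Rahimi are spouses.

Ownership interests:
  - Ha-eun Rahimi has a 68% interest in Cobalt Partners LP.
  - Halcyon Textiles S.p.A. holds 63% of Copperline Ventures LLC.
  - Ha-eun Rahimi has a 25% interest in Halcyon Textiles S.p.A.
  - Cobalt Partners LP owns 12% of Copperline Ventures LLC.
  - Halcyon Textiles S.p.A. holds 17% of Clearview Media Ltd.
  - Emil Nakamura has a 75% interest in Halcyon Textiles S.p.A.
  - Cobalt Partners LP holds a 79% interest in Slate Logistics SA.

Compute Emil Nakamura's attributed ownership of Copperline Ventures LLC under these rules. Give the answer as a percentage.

By spousal attribution (R3), Emil Nakamura is treated as also owning Ha-eun Rahimi's interest in Halcyon Textiles S.p.A, giving 75% + 25% = 100%.
By spousal attribution (R3), Emil Nakamura is treated as owning Ha-eun Rahimi's 68% interest in Cobalt Partners LP.
Chain via Halcyon Textiles S.p.A. (R1): 100% × 63% = 63% of Copperline Ventures LLC.
Chain via Cobalt Partners LP (R1): 68% × 12% = 8.16% of Copperline Ventures LLC.
Aggregating (R2): 63% + 8.16% = 71.16%.

71.16%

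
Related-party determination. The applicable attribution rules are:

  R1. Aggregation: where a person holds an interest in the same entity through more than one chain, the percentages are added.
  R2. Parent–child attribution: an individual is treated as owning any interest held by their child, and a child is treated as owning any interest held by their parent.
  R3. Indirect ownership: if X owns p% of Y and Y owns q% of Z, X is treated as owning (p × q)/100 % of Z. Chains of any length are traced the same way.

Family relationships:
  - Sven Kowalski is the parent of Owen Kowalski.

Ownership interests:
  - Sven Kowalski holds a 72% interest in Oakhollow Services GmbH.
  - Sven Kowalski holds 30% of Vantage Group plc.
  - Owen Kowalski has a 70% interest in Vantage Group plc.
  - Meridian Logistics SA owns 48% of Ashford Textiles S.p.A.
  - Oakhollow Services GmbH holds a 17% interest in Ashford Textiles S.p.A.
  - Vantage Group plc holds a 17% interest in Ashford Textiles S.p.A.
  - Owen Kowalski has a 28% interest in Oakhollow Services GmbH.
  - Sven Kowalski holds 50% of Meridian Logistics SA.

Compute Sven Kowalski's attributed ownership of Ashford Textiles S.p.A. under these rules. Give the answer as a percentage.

58%

By parent–child attribution (R2), Sven Kowalski is treated as also owning Owen Kowalski's interest in Oakhollow Services GmbH, giving 72% + 28% = 100%.
By parent–child attribution (R2), Sven Kowalski is treated as also owning Owen Kowalski's interest in Vantage Group plc, giving 30% + 70% = 100%.
Chain via Meridian Logistics SA (R3): 50% × 48% = 24% of Ashford Textiles S.p.A.
Chain via Oakhollow Services GmbH (R3): 100% × 17% = 17% of Ashford Textiles S.p.A.
Chain via Vantage Group plc (R3): 100% × 17% = 17% of Ashford Textiles S.p.A.
Aggregating (R1): 24% + 17% + 17% = 58%.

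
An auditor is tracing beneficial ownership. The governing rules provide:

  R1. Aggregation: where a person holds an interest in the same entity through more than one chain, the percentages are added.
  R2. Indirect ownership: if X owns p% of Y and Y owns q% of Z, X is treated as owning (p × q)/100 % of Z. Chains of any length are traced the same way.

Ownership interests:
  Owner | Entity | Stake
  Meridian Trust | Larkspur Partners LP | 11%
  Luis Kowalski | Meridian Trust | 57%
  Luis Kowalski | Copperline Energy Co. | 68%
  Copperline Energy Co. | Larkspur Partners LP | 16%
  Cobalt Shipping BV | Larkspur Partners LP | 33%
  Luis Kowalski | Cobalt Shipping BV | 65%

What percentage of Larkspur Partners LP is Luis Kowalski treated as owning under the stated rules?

Chain via Cobalt Shipping BV (R2): 65% × 33% = 21.45% of Larkspur Partners LP.
Chain via Copperline Energy Co. (R2): 68% × 16% = 10.88% of Larkspur Partners LP.
Chain via Meridian Trust (R2): 57% × 11% = 6.27% of Larkspur Partners LP.
Aggregating (R1): 21.45% + 10.88% + 6.27% = 38.6%.

38.6%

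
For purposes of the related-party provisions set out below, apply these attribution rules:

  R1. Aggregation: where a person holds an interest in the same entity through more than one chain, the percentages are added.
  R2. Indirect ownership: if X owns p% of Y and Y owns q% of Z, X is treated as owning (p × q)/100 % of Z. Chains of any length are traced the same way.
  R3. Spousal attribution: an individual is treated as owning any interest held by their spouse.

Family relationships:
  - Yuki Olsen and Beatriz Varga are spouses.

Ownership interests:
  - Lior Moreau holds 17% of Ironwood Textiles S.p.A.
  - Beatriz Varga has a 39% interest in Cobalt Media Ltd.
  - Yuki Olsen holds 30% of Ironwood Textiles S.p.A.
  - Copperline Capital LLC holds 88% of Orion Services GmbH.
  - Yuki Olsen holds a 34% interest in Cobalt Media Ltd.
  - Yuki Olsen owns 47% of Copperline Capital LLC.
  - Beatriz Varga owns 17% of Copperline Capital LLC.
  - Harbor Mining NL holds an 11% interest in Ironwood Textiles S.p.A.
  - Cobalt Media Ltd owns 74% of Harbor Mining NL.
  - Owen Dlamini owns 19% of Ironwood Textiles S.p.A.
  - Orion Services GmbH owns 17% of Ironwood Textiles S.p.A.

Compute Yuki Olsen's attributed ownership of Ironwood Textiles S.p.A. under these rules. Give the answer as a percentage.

By spousal attribution (R3), Yuki Olsen is treated as also owning Beatriz Varga's interest in Cobalt Media Ltd, giving 34% + 39% = 73%.
By spousal attribution (R3), Yuki Olsen is treated as also owning Beatriz Varga's interest in Copperline Capital LLC, giving 47% + 17% = 64%.
Chain via Cobalt Media Ltd → Harbor Mining NL (R2): 73% × 74% × 11% = 5.9422% of Ironwood Textiles S.p.A.
Chain via Copperline Capital LLC → Orion Services GmbH (R2): 64% × 88% × 17% = 9.5744% of Ironwood Textiles S.p.A.
Direct interest in Ironwood Textiles S.p.A: 30%.
Aggregating (R1): 5.9422% + 9.5744% + 30% = 45.5166%.

45.5166%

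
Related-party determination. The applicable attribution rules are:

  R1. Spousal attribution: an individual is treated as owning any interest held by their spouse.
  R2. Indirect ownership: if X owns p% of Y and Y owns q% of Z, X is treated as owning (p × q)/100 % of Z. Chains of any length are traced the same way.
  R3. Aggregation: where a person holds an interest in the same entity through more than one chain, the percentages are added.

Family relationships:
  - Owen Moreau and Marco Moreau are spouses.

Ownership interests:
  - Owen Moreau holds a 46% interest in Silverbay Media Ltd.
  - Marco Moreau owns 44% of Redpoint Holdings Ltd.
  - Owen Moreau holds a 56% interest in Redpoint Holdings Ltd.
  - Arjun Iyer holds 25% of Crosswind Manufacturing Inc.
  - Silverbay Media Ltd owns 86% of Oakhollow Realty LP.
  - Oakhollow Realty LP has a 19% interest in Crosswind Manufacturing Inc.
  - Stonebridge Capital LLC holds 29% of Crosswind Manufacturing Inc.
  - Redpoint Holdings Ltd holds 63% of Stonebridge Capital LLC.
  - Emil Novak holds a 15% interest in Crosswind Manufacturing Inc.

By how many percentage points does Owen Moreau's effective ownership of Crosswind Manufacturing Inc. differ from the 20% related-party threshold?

5.7864

By spousal attribution (R1), Owen Moreau is treated as also owning Marco Moreau's interest in Redpoint Holdings Ltd, giving 56% + 44% = 100%.
Chain via Redpoint Holdings Ltd → Stonebridge Capital LLC (R2): 100% × 63% × 29% = 18.27% of Crosswind Manufacturing Inc.
Chain via Silverbay Media Ltd → Oakhollow Realty LP (R2): 46% × 86% × 19% = 7.5164% of Crosswind Manufacturing Inc.
Aggregating (R3): 18.27% + 7.5164% = 25.7864%.
25.7864% exceeds the 20% threshold by 5.7864 percentage points.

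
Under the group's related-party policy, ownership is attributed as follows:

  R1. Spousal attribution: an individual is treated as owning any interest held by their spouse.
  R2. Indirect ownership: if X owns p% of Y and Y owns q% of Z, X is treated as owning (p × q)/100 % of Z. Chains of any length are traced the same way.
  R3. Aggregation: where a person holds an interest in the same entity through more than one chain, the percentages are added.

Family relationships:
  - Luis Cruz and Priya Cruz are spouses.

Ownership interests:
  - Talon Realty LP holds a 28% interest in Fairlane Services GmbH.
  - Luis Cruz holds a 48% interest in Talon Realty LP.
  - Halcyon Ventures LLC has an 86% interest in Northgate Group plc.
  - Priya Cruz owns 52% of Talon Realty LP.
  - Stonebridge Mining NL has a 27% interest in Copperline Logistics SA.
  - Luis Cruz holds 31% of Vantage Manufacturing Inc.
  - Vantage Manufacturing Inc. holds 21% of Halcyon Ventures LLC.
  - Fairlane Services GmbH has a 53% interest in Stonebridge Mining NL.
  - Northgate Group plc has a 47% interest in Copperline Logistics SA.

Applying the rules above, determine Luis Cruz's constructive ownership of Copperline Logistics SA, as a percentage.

By spousal attribution (R1), Luis Cruz is treated as also owning Priya Cruz's interest in Talon Realty LP, giving 48% + 52% = 100%.
Chain via Vantage Manufacturing Inc. → Halcyon Ventures LLC → Northgate Group plc (R2): 31% × 21% × 86% × 47% = 2.631342% of Copperline Logistics SA.
Chain via Talon Realty LP → Fairlane Services GmbH → Stonebridge Mining NL (R2): 100% × 28% × 53% × 27% = 4.0068% of Copperline Logistics SA.
Aggregating (R3): 2.631342% + 4.0068% = 6.638142%.

6.638142%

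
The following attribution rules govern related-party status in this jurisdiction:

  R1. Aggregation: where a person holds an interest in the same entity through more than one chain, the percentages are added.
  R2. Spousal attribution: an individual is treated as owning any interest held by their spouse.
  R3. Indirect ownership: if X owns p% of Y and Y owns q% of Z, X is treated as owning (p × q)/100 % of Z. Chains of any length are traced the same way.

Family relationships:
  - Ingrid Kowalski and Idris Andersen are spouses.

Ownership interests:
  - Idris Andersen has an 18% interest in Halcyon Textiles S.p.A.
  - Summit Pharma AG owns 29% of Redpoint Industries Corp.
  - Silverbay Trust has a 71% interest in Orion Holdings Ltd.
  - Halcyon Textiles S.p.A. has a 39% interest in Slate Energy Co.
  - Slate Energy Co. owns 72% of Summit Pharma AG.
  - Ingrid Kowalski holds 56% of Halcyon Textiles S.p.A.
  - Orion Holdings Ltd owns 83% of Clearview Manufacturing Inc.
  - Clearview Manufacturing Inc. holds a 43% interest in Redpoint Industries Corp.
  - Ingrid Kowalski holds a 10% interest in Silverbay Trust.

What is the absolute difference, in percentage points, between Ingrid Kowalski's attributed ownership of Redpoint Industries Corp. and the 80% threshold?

By spousal attribution (R2), Ingrid Kowalski is treated as also owning Idris Andersen's interest in Halcyon Textiles S.p.A, giving 56% + 18% = 74%.
Chain via Halcyon Textiles S.p.A. → Slate Energy Co. → Summit Pharma AG (R3): 74% × 39% × 72% × 29% = 6.025968% of Redpoint Industries Corp.
Chain via Silverbay Trust → Orion Holdings Ltd → Clearview Manufacturing Inc. (R3): 10% × 71% × 83% × 43% = 2.53399% of Redpoint Industries Corp.
Aggregating (R1): 6.025968% + 2.53399% = 8.559958%.
8.559958% falls short of the 80% threshold by 71.440042 percentage points.

71.440042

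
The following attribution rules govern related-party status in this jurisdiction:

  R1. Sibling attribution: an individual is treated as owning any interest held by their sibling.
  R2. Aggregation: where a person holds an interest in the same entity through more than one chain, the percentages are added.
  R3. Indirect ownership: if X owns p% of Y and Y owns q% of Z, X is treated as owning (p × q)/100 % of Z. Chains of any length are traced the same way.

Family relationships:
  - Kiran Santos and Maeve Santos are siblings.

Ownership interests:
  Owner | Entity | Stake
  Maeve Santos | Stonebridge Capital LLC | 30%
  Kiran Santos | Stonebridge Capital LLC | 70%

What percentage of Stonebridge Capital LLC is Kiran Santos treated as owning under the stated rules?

100%

By sibling attribution (R1), Kiran Santos is treated as also owning Maeve Santos's interest in Stonebridge Capital LLC, giving 70% + 30% = 100%.
Direct interest in Stonebridge Capital LLC: 100%.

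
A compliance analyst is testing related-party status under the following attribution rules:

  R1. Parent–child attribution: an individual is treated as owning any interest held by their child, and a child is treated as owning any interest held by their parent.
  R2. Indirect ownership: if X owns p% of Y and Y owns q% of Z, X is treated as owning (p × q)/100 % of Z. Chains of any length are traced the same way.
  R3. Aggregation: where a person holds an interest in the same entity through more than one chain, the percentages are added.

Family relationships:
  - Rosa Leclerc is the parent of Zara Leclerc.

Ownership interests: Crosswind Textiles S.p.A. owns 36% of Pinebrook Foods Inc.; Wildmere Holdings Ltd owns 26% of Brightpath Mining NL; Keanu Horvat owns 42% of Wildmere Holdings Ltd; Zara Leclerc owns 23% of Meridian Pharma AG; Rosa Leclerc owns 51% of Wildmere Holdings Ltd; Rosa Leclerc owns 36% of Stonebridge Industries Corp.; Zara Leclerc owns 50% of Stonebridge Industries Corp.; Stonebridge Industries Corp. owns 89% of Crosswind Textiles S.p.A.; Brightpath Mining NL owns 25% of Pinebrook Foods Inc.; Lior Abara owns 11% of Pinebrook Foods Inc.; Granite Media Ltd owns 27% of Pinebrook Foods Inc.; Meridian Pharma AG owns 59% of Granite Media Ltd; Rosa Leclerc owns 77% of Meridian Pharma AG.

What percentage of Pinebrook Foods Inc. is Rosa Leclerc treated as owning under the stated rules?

By parent–child attribution (R1), Rosa Leclerc is treated as also owning Zara Leclerc's interest in Stonebridge Industries Corp, giving 36% + 50% = 86%.
By parent–child attribution (R1), Rosa Leclerc is treated as also owning Zara Leclerc's interest in Meridian Pharma AG, giving 77% + 23% = 100%.
Chain via Stonebridge Industries Corp. → Crosswind Textiles S.p.A. (R2): 86% × 89% × 36% = 27.5544% of Pinebrook Foods Inc.
Chain via Wildmere Holdings Ltd → Brightpath Mining NL (R2): 51% × 26% × 25% = 3.315% of Pinebrook Foods Inc.
Chain via Meridian Pharma AG → Granite Media Ltd (R2): 100% × 59% × 27% = 15.93% of Pinebrook Foods Inc.
Aggregating (R3): 27.5544% + 3.315% + 15.93% = 46.7994%.

46.7994%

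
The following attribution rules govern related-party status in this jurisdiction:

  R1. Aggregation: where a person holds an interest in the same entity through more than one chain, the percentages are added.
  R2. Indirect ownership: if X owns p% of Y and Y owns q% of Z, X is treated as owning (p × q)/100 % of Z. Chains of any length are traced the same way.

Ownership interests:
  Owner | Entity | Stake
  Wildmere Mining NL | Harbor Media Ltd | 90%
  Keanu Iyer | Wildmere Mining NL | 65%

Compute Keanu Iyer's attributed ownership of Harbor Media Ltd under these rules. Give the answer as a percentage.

Chain via Wildmere Mining NL (R2): 65% × 90% = 58.5% of Harbor Media Ltd.

58.5%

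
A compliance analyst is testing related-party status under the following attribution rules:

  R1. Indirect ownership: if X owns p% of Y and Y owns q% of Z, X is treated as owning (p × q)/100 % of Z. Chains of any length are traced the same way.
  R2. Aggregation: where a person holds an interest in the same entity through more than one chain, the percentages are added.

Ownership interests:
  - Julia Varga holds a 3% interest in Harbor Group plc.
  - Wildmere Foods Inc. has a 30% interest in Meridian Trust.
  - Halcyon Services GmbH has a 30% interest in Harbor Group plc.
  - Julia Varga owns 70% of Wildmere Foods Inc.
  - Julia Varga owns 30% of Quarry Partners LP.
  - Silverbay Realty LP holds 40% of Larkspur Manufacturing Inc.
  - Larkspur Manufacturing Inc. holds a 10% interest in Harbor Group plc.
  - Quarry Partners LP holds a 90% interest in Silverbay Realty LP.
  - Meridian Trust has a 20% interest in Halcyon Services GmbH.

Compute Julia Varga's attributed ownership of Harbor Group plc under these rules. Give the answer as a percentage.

5.34%

Chain via Quarry Partners LP → Silverbay Realty LP → Larkspur Manufacturing Inc. (R1): 30% × 90% × 40% × 10% = 1.08% of Harbor Group plc.
Chain via Wildmere Foods Inc. → Meridian Trust → Halcyon Services GmbH (R1): 70% × 30% × 20% × 30% = 1.26% of Harbor Group plc.
Direct interest in Harbor Group plc: 3%.
Aggregating (R2): 1.08% + 1.26% + 3% = 5.34%.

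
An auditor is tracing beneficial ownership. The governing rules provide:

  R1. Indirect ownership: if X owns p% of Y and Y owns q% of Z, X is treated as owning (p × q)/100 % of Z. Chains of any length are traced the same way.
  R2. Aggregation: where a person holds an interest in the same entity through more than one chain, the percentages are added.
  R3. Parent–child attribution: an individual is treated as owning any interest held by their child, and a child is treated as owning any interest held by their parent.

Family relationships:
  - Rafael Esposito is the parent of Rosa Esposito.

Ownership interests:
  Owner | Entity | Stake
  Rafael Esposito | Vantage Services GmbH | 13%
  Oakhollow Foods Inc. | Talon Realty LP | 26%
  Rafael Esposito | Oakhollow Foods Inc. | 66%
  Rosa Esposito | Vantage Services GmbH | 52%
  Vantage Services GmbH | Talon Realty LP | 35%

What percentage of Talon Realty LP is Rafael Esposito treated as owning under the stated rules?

By parent–child attribution (R3), Rafael Esposito is treated as also owning Rosa Esposito's interest in Vantage Services GmbH, giving 13% + 52% = 65%.
Chain via Oakhollow Foods Inc. (R1): 66% × 26% = 17.16% of Talon Realty LP.
Chain via Vantage Services GmbH (R1): 65% × 35% = 22.75% of Talon Realty LP.
Aggregating (R2): 17.16% + 22.75% = 39.91%.

39.91%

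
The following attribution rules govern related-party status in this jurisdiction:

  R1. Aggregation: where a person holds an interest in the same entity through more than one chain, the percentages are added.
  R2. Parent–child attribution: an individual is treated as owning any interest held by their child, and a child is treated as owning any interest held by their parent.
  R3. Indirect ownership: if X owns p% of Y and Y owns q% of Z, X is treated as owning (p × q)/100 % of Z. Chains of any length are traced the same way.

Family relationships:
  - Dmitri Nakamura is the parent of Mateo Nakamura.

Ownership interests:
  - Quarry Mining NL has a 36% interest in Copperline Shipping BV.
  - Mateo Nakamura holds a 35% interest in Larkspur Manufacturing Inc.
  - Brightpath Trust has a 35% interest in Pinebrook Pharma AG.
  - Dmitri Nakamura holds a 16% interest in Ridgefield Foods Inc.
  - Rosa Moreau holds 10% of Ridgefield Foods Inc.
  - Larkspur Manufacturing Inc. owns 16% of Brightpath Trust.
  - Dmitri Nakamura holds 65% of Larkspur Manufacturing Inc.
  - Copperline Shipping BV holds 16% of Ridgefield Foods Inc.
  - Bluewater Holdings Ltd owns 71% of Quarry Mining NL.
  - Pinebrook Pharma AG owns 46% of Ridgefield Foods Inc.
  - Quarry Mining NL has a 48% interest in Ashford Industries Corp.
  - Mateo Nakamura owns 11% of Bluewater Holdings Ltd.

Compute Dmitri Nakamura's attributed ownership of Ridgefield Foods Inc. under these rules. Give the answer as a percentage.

19.025856%

By parent–child attribution (R2), Dmitri Nakamura is treated as also owning Mateo Nakamura's interest in Larkspur Manufacturing Inc, giving 65% + 35% = 100%.
By parent–child attribution (R2), Dmitri Nakamura is treated as owning Mateo Nakamura's 11% interest in Bluewater Holdings Ltd.
Chain via Larkspur Manufacturing Inc. → Brightpath Trust → Pinebrook Pharma AG (R3): 100% × 16% × 35% × 46% = 2.576% of Ridgefield Foods Inc.
Direct interest in Ridgefield Foods Inc: 16%.
Chain via Bluewater Holdings Ltd → Quarry Mining NL → Copperline Shipping BV (R3): 11% × 71% × 36% × 16% = 0.449856% of Ridgefield Foods Inc.
Aggregating (R1): 2.576% + 16% + 0.449856% = 19.025856%.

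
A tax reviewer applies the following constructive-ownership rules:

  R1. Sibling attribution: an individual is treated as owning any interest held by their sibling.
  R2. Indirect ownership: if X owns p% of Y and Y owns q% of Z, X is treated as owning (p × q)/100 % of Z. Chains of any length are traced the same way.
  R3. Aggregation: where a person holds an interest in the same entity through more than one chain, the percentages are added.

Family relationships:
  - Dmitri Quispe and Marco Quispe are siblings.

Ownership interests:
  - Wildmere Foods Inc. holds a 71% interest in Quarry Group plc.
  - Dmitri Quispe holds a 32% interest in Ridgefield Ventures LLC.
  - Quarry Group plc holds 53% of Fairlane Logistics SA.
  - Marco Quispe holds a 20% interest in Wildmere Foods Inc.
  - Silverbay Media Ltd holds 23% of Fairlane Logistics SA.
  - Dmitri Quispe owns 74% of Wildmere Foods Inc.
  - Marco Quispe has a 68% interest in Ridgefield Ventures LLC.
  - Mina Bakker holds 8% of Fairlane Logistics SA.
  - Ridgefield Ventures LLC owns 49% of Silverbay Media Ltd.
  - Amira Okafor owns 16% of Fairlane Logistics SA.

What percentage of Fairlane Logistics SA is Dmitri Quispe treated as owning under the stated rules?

46.6422%

By sibling attribution (R1), Dmitri Quispe is treated as also owning Marco Quispe's interest in Wildmere Foods Inc, giving 74% + 20% = 94%.
By sibling attribution (R1), Dmitri Quispe is treated as also owning Marco Quispe's interest in Ridgefield Ventures LLC, giving 32% + 68% = 100%.
Chain via Wildmere Foods Inc. → Quarry Group plc (R2): 94% × 71% × 53% = 35.3722% of Fairlane Logistics SA.
Chain via Ridgefield Ventures LLC → Silverbay Media Ltd (R2): 100% × 49% × 23% = 11.27% of Fairlane Logistics SA.
Aggregating (R3): 35.3722% + 11.27% = 46.6422%.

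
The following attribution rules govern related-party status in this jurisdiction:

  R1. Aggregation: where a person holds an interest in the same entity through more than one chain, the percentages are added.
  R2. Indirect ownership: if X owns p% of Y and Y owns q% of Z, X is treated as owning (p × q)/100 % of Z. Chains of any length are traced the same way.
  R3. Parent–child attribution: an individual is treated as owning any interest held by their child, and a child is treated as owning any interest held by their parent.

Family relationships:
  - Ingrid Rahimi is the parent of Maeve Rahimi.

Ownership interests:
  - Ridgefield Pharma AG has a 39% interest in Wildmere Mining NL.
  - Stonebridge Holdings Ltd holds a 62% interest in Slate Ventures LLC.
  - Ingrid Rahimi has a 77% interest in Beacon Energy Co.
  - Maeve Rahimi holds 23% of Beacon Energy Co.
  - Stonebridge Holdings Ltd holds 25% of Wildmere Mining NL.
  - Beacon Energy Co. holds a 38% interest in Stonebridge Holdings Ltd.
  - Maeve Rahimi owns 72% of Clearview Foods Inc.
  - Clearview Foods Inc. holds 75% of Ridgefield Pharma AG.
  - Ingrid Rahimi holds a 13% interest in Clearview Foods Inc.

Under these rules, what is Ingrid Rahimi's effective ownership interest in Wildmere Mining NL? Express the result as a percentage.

By parent–child attribution (R3), Ingrid Rahimi is treated as also owning Maeve Rahimi's interest in Clearview Foods Inc, giving 13% + 72% = 85%.
By parent–child attribution (R3), Ingrid Rahimi is treated as also owning Maeve Rahimi's interest in Beacon Energy Co, giving 77% + 23% = 100%.
Chain via Clearview Foods Inc. → Ridgefield Pharma AG (R2): 85% × 75% × 39% = 24.8625% of Wildmere Mining NL.
Chain via Beacon Energy Co. → Stonebridge Holdings Ltd (R2): 100% × 38% × 25% = 9.5% of Wildmere Mining NL.
Aggregating (R1): 24.8625% + 9.5% = 34.3625%.

34.3625%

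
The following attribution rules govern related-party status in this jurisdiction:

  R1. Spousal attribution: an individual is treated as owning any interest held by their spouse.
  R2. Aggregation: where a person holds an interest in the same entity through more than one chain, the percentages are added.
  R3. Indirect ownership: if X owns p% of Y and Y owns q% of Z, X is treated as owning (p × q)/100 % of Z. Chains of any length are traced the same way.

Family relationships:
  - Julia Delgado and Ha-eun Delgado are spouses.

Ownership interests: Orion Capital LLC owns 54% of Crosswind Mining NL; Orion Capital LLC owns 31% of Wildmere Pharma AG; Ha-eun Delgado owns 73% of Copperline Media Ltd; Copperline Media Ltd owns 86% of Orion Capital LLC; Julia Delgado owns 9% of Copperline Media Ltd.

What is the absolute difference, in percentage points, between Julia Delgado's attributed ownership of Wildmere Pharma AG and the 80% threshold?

58.1388

By spousal attribution (R1), Julia Delgado is treated as also owning Ha-eun Delgado's interest in Copperline Media Ltd, giving 9% + 73% = 82%.
Chain via Copperline Media Ltd → Orion Capital LLC (R3): 82% × 86% × 31% = 21.8612% of Wildmere Pharma AG.
21.8612% falls short of the 80% threshold by 58.1388 percentage points.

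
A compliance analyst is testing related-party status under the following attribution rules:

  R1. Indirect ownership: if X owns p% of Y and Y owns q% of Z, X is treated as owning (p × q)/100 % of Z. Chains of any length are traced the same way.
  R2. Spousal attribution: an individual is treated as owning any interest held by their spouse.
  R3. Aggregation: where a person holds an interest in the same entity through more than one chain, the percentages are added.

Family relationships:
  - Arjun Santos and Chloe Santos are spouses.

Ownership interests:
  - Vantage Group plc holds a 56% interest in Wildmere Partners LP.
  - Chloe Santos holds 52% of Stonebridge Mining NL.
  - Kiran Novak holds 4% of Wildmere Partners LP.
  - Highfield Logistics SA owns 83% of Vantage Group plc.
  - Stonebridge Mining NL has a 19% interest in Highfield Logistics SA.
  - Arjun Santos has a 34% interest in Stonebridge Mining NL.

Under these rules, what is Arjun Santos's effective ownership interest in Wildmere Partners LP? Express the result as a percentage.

By spousal attribution (R2), Arjun Santos is treated as also owning Chloe Santos's interest in Stonebridge Mining NL, giving 34% + 52% = 86%.
Chain via Stonebridge Mining NL → Highfield Logistics SA → Vantage Group plc (R1): 86% × 19% × 83% × 56% = 7.594832% of Wildmere Partners LP.

7.594832%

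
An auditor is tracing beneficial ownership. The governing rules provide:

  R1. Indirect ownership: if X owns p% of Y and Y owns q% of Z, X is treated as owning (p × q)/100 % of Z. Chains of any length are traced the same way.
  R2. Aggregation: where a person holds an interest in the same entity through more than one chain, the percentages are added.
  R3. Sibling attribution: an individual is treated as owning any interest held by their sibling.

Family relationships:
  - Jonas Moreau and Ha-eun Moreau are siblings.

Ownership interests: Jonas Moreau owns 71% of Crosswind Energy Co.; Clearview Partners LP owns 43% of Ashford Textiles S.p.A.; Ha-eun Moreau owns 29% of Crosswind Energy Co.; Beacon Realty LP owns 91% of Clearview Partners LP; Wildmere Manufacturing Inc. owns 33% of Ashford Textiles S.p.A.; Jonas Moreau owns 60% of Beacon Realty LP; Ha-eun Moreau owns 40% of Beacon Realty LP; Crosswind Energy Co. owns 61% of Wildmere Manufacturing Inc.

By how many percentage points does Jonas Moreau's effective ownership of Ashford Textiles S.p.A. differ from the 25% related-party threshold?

By sibling attribution (R3), Jonas Moreau is treated as also owning Ha-eun Moreau's interest in Beacon Realty LP, giving 60% + 40% = 100%.
By sibling attribution (R3), Jonas Moreau is treated as also owning Ha-eun Moreau's interest in Crosswind Energy Co, giving 71% + 29% = 100%.
Chain via Beacon Realty LP → Clearview Partners LP (R1): 100% × 91% × 43% = 39.13% of Ashford Textiles S.p.A.
Chain via Crosswind Energy Co. → Wildmere Manufacturing Inc. (R1): 100% × 61% × 33% = 20.13% of Ashford Textiles S.p.A.
Aggregating (R2): 39.13% + 20.13% = 59.26%.
59.26% exceeds the 25% threshold by 34.26 percentage points.

34.26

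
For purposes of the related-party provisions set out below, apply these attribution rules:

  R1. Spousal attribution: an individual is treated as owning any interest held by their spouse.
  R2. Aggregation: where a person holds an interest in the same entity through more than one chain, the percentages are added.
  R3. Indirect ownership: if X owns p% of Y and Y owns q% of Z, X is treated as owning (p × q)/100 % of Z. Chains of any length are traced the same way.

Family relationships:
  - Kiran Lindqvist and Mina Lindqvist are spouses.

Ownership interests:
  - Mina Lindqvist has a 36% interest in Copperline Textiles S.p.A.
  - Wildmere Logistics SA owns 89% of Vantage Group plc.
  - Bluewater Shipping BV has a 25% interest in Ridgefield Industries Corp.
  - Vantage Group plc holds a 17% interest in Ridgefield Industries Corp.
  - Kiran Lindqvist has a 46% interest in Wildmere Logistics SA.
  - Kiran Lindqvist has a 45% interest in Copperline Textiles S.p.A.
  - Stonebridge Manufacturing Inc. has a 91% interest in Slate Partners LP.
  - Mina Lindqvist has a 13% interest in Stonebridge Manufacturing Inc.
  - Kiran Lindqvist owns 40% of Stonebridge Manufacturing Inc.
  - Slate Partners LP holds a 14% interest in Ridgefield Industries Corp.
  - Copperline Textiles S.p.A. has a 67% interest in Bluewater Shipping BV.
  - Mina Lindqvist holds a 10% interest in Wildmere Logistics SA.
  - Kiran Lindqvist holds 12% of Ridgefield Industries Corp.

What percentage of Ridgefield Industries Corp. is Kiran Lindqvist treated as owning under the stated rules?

40.7925%

By spousal attribution (R1), Kiran Lindqvist is treated as also owning Mina Lindqvist's interest in Wildmere Logistics SA, giving 46% + 10% = 56%.
By spousal attribution (R1), Kiran Lindqvist is treated as also owning Mina Lindqvist's interest in Stonebridge Manufacturing Inc, giving 40% + 13% = 53%.
By spousal attribution (R1), Kiran Lindqvist is treated as also owning Mina Lindqvist's interest in Copperline Textiles S.p.A, giving 45% + 36% = 81%.
Chain via Wildmere Logistics SA → Vantage Group plc (R3): 56% × 89% × 17% = 8.4728% of Ridgefield Industries Corp.
Chain via Stonebridge Manufacturing Inc. → Slate Partners LP (R3): 53% × 91% × 14% = 6.7522% of Ridgefield Industries Corp.
Chain via Copperline Textiles S.p.A. → Bluewater Shipping BV (R3): 81% × 67% × 25% = 13.5675% of Ridgefield Industries Corp.
Direct interest in Ridgefield Industries Corp: 12%.
Aggregating (R2): 8.4728% + 6.7522% + 13.5675% + 12% = 40.7925%.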